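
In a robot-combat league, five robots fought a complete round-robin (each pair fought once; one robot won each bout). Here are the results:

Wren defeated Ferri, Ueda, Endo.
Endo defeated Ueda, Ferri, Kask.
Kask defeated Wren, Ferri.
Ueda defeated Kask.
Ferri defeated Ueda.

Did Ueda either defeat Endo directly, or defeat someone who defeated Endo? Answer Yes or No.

Ueda did not beat Endo directly.
Ueda beat Kask, but each of them lost to Endo. No two-step path.

No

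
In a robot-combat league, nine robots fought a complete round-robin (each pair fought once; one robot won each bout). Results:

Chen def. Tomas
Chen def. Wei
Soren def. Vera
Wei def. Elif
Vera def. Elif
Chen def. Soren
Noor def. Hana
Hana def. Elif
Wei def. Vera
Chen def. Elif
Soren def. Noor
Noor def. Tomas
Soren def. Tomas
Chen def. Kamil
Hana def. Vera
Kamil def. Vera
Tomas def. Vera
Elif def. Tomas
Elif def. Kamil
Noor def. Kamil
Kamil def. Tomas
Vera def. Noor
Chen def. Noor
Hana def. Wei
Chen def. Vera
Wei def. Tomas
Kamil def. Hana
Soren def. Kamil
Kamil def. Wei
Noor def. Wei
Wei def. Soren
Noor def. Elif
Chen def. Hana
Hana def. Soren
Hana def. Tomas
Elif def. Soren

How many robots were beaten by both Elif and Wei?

Elif beat: Soren, Tomas, Kamil.
Wei beat: Soren, Elif, Vera, Tomas.
Both beat: Soren, Tomas — 2.

2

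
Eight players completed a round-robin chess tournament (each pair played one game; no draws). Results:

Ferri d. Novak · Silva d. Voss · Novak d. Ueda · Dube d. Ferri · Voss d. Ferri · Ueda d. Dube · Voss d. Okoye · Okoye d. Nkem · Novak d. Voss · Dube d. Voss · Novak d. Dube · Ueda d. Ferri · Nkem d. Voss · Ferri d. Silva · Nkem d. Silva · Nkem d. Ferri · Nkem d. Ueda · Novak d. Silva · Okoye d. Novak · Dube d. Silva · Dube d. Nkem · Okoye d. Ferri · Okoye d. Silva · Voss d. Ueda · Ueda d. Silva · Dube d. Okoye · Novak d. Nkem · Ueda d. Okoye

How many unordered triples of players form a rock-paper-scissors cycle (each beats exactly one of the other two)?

14

Win totals: Dube 5, Ferri 2, Novak 5, Voss 3, Silva 1, Nkem 4, Ueda 4, Okoye 4.
A player with w wins dominates both others in C(w,2) triples; summing gives 10 + 1 + 10 + 3 + 0 + 6 + 6 + 6 = 42 transitive triples.
Total triples C(8,3) = 56, so cyclic triples = 56 − 42 = 14.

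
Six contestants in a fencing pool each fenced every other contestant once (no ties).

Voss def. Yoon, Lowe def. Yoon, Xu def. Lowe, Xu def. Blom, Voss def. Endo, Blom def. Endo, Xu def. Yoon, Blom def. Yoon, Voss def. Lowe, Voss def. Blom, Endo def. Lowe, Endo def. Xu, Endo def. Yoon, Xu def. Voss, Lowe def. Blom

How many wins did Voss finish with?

4

Voss' results: beat Yoon, Blom, Endo, Lowe; lost to Xu.
That is 4 wins.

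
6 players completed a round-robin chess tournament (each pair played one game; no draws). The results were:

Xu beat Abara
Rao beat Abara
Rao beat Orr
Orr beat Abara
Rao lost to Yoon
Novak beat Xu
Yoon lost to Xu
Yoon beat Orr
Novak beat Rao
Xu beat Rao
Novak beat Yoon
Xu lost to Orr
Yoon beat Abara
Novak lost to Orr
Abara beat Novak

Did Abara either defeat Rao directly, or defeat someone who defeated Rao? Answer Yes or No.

Abara did not beat Rao directly.
Abara beat Novak. Of those, Novak beat Rao.

Yes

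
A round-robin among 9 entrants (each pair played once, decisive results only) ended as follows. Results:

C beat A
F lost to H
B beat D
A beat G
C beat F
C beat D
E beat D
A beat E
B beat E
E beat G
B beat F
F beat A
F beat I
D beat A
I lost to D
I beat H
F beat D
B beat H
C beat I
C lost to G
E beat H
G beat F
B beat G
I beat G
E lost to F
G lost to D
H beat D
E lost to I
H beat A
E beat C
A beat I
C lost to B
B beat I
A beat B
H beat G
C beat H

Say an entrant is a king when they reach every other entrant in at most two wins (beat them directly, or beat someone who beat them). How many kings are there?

6

A reaches everyone (king).
B reaches everyone (king).
C reaches everyone (king).
D reaches everyone (king).
E cannot reach B in two steps.
F reaches everyone (king).
G cannot reach B in two steps.
H reaches everyone (king).
I cannot reach B in two steps.
Kings: A, B, C, D, F, H — 6.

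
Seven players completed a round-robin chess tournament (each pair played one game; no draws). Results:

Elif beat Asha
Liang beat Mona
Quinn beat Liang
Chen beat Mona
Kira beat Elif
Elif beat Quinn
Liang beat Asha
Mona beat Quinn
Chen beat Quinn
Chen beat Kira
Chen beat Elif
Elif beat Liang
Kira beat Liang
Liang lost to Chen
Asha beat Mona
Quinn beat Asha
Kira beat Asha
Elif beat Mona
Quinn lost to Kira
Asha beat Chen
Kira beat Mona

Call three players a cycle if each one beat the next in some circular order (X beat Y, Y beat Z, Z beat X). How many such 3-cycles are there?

Win totals: Quinn 2, Mona 1, Elif 4, Asha 2, Liang 2, Chen 5, Kira 5.
A player with w wins dominates both others in C(w,2) triples; summing gives 1 + 0 + 6 + 1 + 1 + 10 + 10 = 29 transitive triples.
Total triples C(7,3) = 35, so cyclic triples = 35 − 29 = 6.

6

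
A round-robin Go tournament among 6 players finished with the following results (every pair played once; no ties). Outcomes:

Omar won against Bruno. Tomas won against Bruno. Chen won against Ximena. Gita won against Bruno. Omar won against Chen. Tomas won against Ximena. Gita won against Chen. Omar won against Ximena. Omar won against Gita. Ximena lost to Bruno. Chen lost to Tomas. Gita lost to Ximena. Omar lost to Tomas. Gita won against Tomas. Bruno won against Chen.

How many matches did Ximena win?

1

Ximena's results: beat Gita; lost to Tomas, Bruno, Omar, Chen.
That is 1 win.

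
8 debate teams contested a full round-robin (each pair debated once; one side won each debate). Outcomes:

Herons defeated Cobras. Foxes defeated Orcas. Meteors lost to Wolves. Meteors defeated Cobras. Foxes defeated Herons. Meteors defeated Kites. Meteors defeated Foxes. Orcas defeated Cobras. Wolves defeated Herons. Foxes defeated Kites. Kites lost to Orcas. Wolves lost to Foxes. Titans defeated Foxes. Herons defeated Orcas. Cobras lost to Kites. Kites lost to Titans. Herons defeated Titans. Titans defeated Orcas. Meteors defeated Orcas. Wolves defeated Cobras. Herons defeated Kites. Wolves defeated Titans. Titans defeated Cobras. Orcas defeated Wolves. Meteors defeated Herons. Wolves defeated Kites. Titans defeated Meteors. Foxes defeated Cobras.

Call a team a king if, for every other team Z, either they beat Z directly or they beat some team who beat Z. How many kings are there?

5

Titans reaches everyone (king).
Kites cannot reach Titans, Wolves, Herons, Orcas, Meteors, Foxes in two steps.
Wolves reaches everyone (king).
Herons reaches everyone (king).
Orcas cannot reach Foxes in two steps.
Cobras cannot reach Titans, Kites, Wolves, Herons, Orcas, Meteors, Foxes in two steps.
Meteors reaches everyone (king).
Foxes reaches everyone (king).
Kings: Titans, Wolves, Herons, Meteors, Foxes — 5.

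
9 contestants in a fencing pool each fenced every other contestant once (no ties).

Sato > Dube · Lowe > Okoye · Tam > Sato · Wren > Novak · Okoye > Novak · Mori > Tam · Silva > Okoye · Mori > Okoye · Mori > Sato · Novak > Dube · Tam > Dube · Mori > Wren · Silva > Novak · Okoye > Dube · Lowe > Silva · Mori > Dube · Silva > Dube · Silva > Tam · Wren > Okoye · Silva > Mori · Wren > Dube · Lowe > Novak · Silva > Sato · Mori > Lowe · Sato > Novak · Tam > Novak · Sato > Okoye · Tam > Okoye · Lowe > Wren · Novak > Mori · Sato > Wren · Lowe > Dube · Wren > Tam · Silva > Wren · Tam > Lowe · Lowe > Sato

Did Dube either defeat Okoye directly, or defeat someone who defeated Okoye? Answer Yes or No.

Dube did not beat Okoye directly.
Dube beat no one, so there is no intermediate fencer.

No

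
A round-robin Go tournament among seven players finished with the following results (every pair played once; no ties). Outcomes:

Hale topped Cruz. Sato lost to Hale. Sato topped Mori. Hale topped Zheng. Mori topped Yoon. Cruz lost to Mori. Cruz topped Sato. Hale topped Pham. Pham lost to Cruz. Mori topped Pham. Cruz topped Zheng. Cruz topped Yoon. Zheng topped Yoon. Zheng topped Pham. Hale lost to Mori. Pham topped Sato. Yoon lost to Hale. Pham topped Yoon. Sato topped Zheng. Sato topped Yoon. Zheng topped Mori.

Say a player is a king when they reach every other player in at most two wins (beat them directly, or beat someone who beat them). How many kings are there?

4

Sato reaches everyone (king).
Pham cannot reach Hale, Cruz in two steps.
Hale reaches everyone (king).
Cruz cannot reach Hale in two steps.
Yoon cannot reach Sato, Pham, Hale, Cruz, Zheng, Mori in two steps.
Zheng reaches everyone (king).
Mori reaches everyone (king).
Kings: Sato, Hale, Zheng, Mori — 4.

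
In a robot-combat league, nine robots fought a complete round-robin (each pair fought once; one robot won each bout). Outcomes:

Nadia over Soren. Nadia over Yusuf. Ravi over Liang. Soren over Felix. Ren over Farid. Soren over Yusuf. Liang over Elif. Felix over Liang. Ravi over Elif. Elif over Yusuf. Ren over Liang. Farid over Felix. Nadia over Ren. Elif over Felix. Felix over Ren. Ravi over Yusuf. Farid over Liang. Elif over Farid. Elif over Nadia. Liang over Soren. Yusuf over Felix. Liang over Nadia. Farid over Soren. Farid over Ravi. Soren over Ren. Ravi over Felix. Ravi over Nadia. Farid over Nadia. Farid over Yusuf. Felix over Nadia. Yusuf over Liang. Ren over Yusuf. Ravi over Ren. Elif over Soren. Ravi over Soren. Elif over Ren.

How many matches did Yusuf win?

Yusuf's results: beat Felix, Liang; lost to Ren, Soren, Elif, Farid, Ravi, Nadia.
That is 2 wins.

2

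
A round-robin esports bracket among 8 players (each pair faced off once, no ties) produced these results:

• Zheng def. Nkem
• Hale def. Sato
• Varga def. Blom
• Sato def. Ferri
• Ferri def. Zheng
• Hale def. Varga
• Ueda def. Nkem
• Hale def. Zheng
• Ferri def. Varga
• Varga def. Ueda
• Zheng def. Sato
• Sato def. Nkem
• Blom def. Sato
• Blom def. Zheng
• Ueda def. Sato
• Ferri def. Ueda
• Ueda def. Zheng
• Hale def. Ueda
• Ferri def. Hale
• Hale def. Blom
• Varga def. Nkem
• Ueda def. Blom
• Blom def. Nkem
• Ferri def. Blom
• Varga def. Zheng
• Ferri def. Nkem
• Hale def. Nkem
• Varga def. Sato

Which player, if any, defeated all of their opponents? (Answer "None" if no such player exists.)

Highest win total is Hale with 6 (out of 7 possible).
Hale lost to Ferri, so no player went undefeated.

None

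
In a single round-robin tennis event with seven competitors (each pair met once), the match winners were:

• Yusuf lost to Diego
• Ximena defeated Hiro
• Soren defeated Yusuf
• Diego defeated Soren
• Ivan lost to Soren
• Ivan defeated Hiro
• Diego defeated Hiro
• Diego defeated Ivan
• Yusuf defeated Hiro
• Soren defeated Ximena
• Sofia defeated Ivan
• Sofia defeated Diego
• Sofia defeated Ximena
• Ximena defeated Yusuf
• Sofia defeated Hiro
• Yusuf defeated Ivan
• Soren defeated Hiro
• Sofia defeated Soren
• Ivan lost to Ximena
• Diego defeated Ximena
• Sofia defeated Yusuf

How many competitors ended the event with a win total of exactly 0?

Win totals: Diego 5, Hiro 0, Ivan 1, Yusuf 2, Soren 4, Sofia 6, Ximena 3.
Exactly 0: Hiro — 1 competitor.

1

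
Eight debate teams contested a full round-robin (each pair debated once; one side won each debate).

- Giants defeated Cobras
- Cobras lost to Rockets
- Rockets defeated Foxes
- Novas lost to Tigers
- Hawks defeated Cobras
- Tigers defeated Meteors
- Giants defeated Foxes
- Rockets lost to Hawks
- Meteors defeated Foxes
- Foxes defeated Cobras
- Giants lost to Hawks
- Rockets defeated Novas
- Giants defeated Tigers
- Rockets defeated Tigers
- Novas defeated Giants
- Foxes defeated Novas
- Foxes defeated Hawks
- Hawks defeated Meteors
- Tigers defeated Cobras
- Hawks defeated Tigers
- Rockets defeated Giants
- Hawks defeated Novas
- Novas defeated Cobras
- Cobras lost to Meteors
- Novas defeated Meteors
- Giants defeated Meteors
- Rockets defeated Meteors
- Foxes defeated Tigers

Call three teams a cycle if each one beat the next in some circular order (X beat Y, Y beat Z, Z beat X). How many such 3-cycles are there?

7

Win totals: Cobras 0, Meteors 2, Tigers 3, Rockets 6, Giants 4, Hawks 6, Novas 3, Foxes 4.
A team with w wins dominates both others in C(w,2) triples; summing gives 0 + 1 + 3 + 15 + 6 + 15 + 3 + 6 = 49 transitive triples.
Total triples C(8,3) = 56, so cyclic triples = 56 − 49 = 7.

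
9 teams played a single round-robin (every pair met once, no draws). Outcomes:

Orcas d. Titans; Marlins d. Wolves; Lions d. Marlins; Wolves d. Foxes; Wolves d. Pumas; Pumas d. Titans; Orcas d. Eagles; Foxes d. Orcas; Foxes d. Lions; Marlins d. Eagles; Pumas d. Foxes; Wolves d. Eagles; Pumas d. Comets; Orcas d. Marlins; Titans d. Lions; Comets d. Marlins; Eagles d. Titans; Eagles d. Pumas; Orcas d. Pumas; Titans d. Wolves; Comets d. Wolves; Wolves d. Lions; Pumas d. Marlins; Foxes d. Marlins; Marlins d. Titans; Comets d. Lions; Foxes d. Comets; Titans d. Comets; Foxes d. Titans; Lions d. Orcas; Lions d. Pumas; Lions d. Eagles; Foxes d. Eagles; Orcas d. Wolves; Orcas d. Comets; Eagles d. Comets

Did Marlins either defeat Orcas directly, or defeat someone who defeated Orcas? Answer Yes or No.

No

Marlins did not beat Orcas directly.
Marlins beat Titans, Eagles, Wolves, but each of them lost to Orcas. No two-step path.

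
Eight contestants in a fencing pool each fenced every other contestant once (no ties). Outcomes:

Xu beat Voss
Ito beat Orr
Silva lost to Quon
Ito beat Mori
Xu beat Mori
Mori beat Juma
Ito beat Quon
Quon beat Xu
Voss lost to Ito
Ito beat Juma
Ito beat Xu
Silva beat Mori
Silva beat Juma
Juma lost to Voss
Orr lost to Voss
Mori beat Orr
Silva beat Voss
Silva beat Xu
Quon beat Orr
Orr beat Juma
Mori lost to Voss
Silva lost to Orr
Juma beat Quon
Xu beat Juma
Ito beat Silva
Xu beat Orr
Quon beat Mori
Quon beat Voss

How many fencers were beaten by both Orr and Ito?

Orr beat: Juma, Silva.
Ito beat: Orr, Quon, Mori, Voss, Juma, Silva, Xu.
Both beat: Juma, Silva — 2.

2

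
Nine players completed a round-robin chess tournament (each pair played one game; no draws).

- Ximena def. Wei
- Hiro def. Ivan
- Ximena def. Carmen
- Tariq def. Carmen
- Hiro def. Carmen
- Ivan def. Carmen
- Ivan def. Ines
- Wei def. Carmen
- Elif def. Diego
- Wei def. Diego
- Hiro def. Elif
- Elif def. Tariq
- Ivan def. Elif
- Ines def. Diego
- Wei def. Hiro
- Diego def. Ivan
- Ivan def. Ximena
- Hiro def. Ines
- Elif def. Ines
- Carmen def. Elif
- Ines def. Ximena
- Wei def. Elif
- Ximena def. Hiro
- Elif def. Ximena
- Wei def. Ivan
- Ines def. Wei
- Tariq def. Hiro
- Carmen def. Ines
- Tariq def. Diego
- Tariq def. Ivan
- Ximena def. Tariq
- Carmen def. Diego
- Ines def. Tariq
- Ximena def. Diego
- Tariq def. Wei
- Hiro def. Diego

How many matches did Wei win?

5

Wei's results: beat Diego, Elif, Ivan, Carmen, Hiro; lost to Ximena, Tariq, Ines.
That is 5 wins.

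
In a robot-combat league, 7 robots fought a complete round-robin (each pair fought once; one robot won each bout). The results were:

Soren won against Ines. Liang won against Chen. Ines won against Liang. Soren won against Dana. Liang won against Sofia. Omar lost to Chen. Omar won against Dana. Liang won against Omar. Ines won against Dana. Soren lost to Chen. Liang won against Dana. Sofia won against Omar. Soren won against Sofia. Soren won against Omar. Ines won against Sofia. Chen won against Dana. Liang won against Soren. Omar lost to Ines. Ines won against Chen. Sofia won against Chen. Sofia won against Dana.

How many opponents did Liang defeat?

Liang's results: beat Omar, Sofia, Soren, Chen, Dana; lost to Ines.
That is 5 wins.

5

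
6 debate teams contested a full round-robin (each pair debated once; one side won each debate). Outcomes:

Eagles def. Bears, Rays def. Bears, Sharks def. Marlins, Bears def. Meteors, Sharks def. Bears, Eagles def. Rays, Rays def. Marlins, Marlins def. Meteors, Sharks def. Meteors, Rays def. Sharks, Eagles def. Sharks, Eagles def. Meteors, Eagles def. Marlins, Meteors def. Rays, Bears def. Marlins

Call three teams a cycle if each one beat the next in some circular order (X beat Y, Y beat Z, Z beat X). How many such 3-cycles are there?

3

Of the C(6,3) = 20 triples, the cyclic ones are: {Sharks, Rays, Meteors}; {Marlins, Rays, Meteors}; {Rays, Meteors, Bears}.
That is 3.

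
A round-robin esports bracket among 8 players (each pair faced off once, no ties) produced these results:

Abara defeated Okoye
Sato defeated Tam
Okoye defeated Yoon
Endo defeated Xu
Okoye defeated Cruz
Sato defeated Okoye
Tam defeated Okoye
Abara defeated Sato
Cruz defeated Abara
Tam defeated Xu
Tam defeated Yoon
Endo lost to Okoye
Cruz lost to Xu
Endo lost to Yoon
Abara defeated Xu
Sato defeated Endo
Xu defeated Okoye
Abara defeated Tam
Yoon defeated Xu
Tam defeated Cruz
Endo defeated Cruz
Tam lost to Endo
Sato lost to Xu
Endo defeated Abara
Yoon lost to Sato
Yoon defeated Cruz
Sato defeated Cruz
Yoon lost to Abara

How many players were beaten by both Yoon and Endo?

2

Yoon beat: Cruz, Xu, Endo.
Endo beat: Tam, Cruz, Abara, Xu.
Both beat: Cruz, Xu — 2.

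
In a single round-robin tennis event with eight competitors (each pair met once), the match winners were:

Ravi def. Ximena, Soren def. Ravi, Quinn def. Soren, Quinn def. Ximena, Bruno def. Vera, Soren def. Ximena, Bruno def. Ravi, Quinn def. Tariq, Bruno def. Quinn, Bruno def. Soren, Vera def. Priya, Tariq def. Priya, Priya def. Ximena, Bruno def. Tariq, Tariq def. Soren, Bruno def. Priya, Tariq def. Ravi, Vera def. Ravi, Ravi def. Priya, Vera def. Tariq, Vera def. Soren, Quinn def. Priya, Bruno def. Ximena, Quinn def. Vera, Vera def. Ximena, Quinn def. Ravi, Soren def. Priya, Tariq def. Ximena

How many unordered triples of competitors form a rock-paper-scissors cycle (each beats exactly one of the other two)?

Win totals: Quinn 6, Ravi 2, Soren 3, Vera 5, Tariq 4, Ximena 0, Priya 1, Bruno 7.
A competitor with w wins dominates both others in C(w,2) triples; summing gives 15 + 1 + 3 + 10 + 6 + 0 + 0 + 21 = 56 transitive triples.
Total triples C(8,3) = 56, so cyclic triples = 56 − 56 = 0.

0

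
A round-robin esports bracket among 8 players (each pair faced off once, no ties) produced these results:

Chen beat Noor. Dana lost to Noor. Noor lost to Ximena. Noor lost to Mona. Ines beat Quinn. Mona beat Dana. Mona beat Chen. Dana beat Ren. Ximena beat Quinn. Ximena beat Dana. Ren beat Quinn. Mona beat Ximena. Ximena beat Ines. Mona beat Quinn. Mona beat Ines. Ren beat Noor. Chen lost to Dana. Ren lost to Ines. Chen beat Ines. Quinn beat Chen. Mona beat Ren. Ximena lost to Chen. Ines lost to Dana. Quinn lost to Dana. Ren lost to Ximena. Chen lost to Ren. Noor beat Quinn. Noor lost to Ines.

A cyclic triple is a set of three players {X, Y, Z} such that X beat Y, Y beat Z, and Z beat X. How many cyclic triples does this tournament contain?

Win totals: Chen 3, Ren 3, Ximena 5, Dana 4, Quinn 1, Noor 2, Mona 7, Ines 3.
A player with w wins dominates both others in C(w,2) triples; summing gives 3 + 3 + 10 + 6 + 0 + 1 + 21 + 3 = 47 transitive triples.
Total triples C(8,3) = 56, so cyclic triples = 56 − 47 = 9.

9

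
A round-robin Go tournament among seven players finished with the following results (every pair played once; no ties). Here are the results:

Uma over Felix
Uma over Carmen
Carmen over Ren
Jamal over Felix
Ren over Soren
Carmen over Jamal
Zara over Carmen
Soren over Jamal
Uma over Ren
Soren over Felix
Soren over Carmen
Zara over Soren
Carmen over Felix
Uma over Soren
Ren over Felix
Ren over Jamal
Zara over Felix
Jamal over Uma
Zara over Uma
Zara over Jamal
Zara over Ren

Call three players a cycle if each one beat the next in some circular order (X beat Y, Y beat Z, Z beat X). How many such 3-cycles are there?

4

Win totals: Soren 3, Carmen 3, Ren 3, Jamal 2, Felix 0, Zara 6, Uma 4.
A player with w wins dominates both others in C(w,2) triples; summing gives 3 + 3 + 3 + 1 + 0 + 15 + 6 = 31 transitive triples.
Total triples C(7,3) = 35, so cyclic triples = 35 − 31 = 4.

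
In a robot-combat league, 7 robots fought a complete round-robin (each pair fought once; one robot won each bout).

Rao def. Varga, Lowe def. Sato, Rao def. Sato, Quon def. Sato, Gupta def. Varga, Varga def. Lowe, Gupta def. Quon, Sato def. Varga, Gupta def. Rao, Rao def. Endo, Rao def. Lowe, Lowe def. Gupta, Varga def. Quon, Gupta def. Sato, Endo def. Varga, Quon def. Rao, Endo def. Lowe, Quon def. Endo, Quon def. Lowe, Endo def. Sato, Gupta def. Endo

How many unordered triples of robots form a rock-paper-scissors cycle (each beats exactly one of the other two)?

Win totals: Rao 4, Endo 3, Gupta 5, Lowe 2, Varga 2, Quon 4, Sato 1.
A robot with w wins dominates both others in C(w,2) triples; summing gives 6 + 3 + 10 + 1 + 1 + 6 + 0 = 27 transitive triples.
Total triples C(7,3) = 35, so cyclic triples = 35 − 27 = 8.

8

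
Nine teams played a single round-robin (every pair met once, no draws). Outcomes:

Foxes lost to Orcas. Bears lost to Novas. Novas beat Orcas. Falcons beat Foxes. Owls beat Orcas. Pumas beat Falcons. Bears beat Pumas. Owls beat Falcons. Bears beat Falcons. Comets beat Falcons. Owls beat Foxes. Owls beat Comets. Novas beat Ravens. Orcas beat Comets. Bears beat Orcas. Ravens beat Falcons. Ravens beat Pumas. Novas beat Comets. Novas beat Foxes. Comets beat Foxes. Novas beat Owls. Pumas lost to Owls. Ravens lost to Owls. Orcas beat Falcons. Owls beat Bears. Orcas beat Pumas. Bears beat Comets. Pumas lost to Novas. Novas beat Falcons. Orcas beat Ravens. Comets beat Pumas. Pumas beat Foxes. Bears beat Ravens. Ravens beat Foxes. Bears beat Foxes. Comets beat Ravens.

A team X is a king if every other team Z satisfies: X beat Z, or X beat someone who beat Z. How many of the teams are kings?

Owls cannot reach Novas in two steps.
Novas reaches everyone (king).
Falcons cannot reach Owls, Novas, Ravens, Comets, Pumas, Bears, Orcas in two steps.
Ravens cannot reach Owls, Novas, Comets, Bears, Orcas in two steps.
Foxes cannot reach Owls, Novas, Falcons, Ravens, Comets, Pumas, Bears, Orcas in two steps.
Comets cannot reach Owls, Novas, Bears, Orcas in two steps.
Pumas cannot reach Owls, Novas, Ravens, Comets, Bears, Orcas in two steps.
Bears cannot reach Owls, Novas in two steps.
Orcas cannot reach Owls, Novas, Bears in two steps.
Kings: Novas — 1.

1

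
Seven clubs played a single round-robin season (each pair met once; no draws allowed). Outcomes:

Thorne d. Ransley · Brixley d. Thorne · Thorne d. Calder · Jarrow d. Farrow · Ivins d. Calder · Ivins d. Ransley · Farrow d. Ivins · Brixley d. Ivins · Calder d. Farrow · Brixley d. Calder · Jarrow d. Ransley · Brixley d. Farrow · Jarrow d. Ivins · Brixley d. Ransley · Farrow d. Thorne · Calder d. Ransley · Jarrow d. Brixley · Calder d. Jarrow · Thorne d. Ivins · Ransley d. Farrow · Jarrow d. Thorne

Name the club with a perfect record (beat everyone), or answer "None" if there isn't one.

None

Highest win total is Jarrow with 5 (out of 6 possible).
Jarrow lost to Calder, so no club went undefeated.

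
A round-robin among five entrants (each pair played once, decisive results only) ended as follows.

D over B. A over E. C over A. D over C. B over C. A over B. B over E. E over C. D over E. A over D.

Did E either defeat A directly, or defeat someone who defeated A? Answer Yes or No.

E did not beat A directly.
E beat C. Of those, C beat A.

Yes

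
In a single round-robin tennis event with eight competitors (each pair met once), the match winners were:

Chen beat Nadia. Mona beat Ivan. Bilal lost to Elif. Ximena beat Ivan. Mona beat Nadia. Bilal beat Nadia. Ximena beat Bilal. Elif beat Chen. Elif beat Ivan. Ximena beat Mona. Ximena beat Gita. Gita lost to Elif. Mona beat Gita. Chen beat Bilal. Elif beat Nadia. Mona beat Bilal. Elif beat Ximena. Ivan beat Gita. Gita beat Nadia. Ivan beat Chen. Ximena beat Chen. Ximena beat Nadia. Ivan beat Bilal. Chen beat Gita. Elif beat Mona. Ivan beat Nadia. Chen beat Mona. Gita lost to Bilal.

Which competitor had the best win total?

Elif

Win totals: Gita 1, Mona 4, Chen 4, Elif 7, Bilal 2, Nadia 0, Ximena 6, Ivan 4.
Elif leads with 7 wins (next highest: 6).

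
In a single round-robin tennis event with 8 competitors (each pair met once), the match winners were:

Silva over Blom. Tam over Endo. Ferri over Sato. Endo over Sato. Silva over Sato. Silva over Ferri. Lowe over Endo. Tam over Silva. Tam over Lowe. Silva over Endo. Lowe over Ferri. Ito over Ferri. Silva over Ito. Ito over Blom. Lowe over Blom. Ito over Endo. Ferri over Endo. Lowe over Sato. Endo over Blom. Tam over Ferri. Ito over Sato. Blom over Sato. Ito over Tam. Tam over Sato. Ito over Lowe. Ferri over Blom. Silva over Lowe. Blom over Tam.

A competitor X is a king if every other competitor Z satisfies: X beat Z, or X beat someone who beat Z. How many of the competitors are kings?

3

Ito reaches everyone (king).
Ferri cannot reach Ito, Lowe, Silva in two steps.
Sato cannot reach Ito, Ferri, Tam, Blom, Lowe, Silva, Endo in two steps.
Tam reaches everyone (king).
Blom cannot reach Ito in two steps.
Lowe cannot reach Ito, Silva in two steps.
Silva reaches everyone (king).
Endo cannot reach Ito, Ferri, Lowe, Silva in two steps.
Kings: Ito, Tam, Silva — 3.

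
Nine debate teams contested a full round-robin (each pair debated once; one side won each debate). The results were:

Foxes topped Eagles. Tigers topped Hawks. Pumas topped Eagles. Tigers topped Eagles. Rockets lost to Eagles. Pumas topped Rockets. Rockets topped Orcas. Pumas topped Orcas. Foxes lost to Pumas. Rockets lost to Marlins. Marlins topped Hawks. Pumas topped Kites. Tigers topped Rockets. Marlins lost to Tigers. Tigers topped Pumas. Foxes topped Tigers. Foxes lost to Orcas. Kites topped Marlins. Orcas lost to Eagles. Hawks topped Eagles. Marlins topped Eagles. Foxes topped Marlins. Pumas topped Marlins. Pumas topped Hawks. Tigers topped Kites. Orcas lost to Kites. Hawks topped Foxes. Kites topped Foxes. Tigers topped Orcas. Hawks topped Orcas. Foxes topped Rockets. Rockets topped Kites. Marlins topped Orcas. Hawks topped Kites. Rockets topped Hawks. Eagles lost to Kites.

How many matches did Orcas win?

1

Orcas' results: beat Foxes; lost to Tigers, Hawks, Eagles, Pumas, Kites, Rockets, Marlins.
That is 1 win.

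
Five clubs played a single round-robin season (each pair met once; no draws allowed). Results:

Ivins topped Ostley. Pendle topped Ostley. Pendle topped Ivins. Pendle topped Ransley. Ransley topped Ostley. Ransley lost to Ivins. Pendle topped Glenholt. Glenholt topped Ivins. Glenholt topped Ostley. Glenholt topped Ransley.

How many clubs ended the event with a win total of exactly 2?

1

Win totals: Ostley 0, Ivins 2, Pendle 4, Glenholt 3, Ransley 1.
Exactly 2: Ivins — 1 club.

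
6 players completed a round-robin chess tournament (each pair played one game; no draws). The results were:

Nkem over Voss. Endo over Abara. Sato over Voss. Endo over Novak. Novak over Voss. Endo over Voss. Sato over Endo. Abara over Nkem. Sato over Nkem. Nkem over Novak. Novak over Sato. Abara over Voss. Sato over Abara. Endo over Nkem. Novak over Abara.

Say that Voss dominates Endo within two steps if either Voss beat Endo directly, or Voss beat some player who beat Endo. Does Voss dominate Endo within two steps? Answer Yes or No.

No

Voss did not beat Endo directly.
Voss beat no one, so there is no intermediate player.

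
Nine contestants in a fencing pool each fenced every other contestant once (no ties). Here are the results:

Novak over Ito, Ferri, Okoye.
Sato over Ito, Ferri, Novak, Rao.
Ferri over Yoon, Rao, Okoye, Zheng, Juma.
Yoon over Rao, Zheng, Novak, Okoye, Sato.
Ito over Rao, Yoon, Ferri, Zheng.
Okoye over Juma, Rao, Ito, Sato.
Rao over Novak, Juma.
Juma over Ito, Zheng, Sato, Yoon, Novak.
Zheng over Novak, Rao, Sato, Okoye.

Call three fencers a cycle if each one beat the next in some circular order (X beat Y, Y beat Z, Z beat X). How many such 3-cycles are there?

Win totals: Zheng 4, Novak 3, Ito 4, Sato 4, Rao 2, Yoon 5, Ferri 5, Okoye 4, Juma 5.
A fencer with w wins dominates both others in C(w,2) triples; summing gives 6 + 3 + 6 + 6 + 1 + 10 + 10 + 6 + 10 = 58 transitive triples.
Total triples C(9,3) = 84, so cyclic triples = 84 − 58 = 26.

26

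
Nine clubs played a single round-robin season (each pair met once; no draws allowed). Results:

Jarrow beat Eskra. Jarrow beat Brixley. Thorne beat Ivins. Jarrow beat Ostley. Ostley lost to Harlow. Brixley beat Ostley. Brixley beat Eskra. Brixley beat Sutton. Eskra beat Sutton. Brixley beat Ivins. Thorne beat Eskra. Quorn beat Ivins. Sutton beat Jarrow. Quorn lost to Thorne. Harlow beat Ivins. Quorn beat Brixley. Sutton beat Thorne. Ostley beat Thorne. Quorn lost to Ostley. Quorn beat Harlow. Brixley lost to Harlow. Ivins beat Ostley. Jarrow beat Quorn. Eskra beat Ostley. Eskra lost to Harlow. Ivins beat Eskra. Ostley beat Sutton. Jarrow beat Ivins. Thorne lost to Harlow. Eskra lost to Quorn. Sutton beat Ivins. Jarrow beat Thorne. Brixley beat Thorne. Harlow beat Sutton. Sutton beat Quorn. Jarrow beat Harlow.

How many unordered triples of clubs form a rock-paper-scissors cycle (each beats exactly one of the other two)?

Win totals: Eskra 2, Jarrow 7, Thorne 3, Quorn 4, Ostley 3, Harlow 6, Brixley 5, Ivins 2, Sutton 4.
A club with w wins dominates both others in C(w,2) triples; summing gives 1 + 21 + 3 + 6 + 3 + 15 + 10 + 1 + 6 = 66 transitive triples.
Total triples C(9,3) = 84, so cyclic triples = 84 − 66 = 18.

18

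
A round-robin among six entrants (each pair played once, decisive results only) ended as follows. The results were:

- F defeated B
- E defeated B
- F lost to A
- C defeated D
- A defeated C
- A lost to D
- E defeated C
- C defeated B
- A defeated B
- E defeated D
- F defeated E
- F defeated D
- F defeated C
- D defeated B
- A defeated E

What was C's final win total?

2

C's results: beat B, D; lost to A, E, F.
That is 2 wins.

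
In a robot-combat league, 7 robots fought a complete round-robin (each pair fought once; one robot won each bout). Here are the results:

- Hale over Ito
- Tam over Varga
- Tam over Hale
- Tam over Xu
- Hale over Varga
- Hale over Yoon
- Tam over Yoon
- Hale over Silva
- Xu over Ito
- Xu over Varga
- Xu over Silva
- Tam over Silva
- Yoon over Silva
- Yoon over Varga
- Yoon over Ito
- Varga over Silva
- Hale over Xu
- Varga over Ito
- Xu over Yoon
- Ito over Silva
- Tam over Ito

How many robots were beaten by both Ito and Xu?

1

Ito beat: Silva.
Xu beat: Yoon, Varga, Ito, Silva.
Both beat: Silva — 1.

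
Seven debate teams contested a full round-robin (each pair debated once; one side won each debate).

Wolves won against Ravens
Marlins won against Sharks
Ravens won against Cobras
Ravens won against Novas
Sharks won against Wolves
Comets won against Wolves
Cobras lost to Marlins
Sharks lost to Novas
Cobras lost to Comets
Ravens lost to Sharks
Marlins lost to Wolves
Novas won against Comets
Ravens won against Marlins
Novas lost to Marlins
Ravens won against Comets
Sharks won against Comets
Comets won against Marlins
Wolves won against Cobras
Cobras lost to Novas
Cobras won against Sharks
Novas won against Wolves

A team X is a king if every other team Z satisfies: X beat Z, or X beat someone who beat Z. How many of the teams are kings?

6

Sharks reaches everyone (king).
Ravens reaches everyone (king).
Wolves reaches everyone (king).
Marlins reaches everyone (king).
Novas reaches everyone (king).
Cobras cannot reach Marlins, Novas in two steps.
Comets reaches everyone (king).
Kings: Sharks, Ravens, Wolves, Marlins, Novas, Comets — 6.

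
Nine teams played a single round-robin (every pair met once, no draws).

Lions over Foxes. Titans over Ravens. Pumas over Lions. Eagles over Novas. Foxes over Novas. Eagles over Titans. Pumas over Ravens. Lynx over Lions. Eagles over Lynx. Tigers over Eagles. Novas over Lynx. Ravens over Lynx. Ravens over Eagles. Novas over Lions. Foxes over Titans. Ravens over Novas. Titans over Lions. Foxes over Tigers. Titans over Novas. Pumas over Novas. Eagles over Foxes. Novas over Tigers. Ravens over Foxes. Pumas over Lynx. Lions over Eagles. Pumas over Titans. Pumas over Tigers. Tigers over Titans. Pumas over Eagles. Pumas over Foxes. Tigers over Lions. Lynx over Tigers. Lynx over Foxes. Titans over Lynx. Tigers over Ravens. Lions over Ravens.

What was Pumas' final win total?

8

Pumas' results: beat Lynx, Foxes, Tigers, Eagles, Novas, Titans, Ravens, Lions; lost to no one.
That is 8 wins.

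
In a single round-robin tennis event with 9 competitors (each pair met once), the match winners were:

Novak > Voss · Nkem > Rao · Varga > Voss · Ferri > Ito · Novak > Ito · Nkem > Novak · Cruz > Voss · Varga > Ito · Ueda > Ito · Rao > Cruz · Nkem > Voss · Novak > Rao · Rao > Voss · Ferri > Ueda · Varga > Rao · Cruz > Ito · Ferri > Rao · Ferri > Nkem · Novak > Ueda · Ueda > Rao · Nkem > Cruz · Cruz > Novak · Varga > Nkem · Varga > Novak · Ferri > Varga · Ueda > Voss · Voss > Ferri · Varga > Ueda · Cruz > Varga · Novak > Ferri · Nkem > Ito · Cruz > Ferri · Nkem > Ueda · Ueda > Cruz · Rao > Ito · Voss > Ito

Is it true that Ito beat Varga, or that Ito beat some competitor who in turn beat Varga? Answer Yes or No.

No

Ito did not beat Varga directly.
Ito beat no one, so there is no intermediate competitor.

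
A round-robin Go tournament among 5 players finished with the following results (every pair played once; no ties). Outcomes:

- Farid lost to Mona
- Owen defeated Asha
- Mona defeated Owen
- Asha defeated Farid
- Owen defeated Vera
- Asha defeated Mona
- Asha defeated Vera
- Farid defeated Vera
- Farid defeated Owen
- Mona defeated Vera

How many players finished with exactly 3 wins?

Win totals: Asha 3, Mona 3, Vera 0, Owen 2, Farid 2.
Exactly 3: Asha, Mona — 2 players.

2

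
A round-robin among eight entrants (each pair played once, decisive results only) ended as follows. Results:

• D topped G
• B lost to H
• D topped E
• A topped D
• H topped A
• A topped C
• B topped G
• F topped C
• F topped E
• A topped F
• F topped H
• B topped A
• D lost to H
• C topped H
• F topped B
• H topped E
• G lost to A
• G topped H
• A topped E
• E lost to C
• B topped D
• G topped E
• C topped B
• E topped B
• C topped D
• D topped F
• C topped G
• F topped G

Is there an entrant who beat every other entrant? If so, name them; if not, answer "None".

None

Highest win total is F with 5 (out of 7 possible).
F lost to A, D, so no entrant went undefeated.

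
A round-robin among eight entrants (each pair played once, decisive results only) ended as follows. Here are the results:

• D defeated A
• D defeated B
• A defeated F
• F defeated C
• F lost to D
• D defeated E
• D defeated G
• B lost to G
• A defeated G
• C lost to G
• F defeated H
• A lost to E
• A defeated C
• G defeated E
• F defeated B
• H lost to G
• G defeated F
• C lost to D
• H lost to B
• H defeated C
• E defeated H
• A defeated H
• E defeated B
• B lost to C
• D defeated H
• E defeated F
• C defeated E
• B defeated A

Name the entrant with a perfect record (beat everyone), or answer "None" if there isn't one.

D

D has 7 wins out of 7 opponents — a perfect record.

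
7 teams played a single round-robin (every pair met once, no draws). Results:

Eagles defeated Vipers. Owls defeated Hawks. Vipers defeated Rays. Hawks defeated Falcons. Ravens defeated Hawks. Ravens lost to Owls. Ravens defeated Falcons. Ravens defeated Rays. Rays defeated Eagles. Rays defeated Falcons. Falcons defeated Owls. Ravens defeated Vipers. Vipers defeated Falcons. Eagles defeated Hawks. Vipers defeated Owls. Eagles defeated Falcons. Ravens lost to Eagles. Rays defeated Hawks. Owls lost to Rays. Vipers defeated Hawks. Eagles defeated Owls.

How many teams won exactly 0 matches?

Win totals: Vipers 4, Falcons 1, Hawks 1, Owls 2, Eagles 5, Rays 4, Ravens 4.
No team has exactly 0 wins.

0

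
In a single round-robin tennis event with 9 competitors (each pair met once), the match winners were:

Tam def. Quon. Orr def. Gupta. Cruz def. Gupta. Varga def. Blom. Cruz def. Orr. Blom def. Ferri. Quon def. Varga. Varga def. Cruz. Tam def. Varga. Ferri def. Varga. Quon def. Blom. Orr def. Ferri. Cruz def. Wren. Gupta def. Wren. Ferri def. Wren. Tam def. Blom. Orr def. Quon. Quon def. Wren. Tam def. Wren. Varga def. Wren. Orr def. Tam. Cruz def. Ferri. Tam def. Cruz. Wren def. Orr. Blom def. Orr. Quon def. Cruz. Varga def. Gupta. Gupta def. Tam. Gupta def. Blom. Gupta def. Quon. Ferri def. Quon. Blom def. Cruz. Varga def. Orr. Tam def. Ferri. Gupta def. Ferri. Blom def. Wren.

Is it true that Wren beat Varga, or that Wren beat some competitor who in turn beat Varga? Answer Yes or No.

Wren did not beat Varga directly.
Wren beat Orr, but each of them lost to Varga. No two-step path.

No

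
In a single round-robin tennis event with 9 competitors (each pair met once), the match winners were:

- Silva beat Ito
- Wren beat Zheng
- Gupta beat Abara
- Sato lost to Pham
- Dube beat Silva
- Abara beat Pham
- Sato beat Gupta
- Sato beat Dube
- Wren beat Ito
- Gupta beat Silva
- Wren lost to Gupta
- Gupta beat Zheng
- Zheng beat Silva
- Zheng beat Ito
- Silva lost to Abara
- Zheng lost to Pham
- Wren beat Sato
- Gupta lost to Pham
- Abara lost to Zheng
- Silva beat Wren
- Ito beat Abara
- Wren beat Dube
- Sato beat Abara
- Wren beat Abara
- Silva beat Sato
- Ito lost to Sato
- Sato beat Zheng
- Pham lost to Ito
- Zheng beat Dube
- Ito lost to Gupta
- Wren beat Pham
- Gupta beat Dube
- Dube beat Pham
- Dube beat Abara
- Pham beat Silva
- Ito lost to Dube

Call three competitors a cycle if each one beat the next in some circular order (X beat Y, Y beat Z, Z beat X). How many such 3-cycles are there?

21

Win totals: Silva 3, Zheng 4, Pham 4, Abara 2, Sato 5, Dube 4, Gupta 6, Wren 6, Ito 2.
A competitor with w wins dominates both others in C(w,2) triples; summing gives 3 + 6 + 6 + 1 + 10 + 6 + 15 + 15 + 1 = 63 transitive triples.
Total triples C(9,3) = 84, so cyclic triples = 84 − 63 = 21.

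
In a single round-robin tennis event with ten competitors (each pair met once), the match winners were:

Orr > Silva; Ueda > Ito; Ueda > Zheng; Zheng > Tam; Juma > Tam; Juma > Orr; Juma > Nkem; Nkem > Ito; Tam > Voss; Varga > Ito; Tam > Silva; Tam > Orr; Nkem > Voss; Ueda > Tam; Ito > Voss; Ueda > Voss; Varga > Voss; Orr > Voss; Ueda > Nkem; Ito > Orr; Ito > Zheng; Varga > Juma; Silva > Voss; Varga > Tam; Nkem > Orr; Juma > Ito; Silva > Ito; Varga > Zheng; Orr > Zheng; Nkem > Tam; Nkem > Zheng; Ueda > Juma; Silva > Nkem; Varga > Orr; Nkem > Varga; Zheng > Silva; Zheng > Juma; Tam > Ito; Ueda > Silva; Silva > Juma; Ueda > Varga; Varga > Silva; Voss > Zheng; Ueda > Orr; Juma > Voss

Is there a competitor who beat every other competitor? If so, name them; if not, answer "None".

Ueda has 9 wins out of 9 opponents — a perfect record.

Ueda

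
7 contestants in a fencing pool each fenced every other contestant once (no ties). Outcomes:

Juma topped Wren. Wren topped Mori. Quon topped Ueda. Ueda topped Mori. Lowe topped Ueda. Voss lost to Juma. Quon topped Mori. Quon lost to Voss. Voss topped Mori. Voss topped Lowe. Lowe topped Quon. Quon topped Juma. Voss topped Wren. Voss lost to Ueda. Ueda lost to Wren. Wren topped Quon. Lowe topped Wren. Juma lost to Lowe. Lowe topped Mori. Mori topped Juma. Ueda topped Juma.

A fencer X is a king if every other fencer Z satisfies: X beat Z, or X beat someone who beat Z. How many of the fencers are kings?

4

Ueda reaches everyone (king).
Quon cannot reach Lowe in two steps.
Mori cannot reach Ueda, Quon, Lowe in two steps.
Lowe reaches everyone (king).
Voss reaches everyone (king).
Juma reaches everyone (king).
Wren cannot reach Lowe in two steps.
Kings: Ueda, Lowe, Voss, Juma — 4.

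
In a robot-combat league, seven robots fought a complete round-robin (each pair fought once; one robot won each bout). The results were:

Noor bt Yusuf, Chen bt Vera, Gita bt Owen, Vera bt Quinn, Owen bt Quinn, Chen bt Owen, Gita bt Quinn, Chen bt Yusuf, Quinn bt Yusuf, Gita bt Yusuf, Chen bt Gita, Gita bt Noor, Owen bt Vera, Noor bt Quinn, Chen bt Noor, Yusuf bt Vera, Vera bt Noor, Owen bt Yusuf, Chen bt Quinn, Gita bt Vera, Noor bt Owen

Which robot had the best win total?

Win totals: Vera 2, Gita 5, Noor 3, Yusuf 1, Quinn 1, Owen 3, Chen 6.
Chen leads with 6 wins (next highest: 5).

Chen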